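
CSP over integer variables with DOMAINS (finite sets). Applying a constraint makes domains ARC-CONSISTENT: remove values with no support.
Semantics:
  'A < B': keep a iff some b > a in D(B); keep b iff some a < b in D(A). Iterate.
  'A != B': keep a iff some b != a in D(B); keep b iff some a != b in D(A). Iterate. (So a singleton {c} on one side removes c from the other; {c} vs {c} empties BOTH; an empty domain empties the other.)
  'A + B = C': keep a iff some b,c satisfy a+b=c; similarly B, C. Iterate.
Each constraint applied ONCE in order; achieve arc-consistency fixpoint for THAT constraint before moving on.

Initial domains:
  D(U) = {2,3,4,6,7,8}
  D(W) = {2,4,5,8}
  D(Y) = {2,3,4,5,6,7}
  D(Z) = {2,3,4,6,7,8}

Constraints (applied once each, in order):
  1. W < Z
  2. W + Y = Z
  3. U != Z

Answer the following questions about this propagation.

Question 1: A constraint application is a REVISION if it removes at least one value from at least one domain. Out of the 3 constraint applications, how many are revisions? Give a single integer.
Constraint 1 (W < Z) on D(W)={2,4,5,8} D(Z)={2,3,4,6,7,8}: W {2,4,5,8}->{2,4,5}; Z {2,3,4,6,7,8}->{3,4,6,7,8} => REVISION
Constraint 2 (W + Y = Z) on D(W)={2,4,5} D(Y)={2,3,4,5,6,7} D(Z)={3,4,6,7,8}: Y {2,3,4,5,6,7}->{2,3,4,5,6}; Z {3,4,6,7,8}->{4,6,7,8} => REVISION
Constraint 3 (U != Z) on D(U)={2,3,4,6,7,8} D(Z)={4,6,7,8}: no change => not a revision
Total revisions = 2

Answer: 2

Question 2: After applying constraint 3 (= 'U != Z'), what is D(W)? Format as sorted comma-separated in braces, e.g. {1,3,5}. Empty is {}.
Constraint 1 (W < Z) on D(W)={2,4,5,8} D(Z)={2,3,4,6,7,8}: W {2,4,5,8}->{2,4,5}; Z {2,3,4,6,7,8}->{3,4,6,7,8}
Constraint 2 (W + Y = Z) on D(W)={2,4,5} D(Y)={2,3,4,5,6,7} D(Z)={3,4,6,7,8}: Y {2,3,4,5,6,7}->{2,3,4,5,6}; Z {3,4,6,7,8}->{4,6,7,8}
Constraint 3 (U != Z) on D(U)={2,3,4,6,7,8} D(Z)={4,6,7,8}: no change
So after constraint 3: D(W) = {2,4,5}

Answer: {2,4,5}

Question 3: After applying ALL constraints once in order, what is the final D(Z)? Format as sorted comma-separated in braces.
Answer: {4,6,7,8}

Derivation:
Constraint 1 (W < Z) on D(W)={2,4,5,8} D(Z)={2,3,4,6,7,8}: W {2,4,5,8}->{2,4,5}; Z {2,3,4,6,7,8}->{3,4,6,7,8}
Constraint 2 (W + Y = Z) on D(W)={2,4,5} D(Y)={2,3,4,5,6,7} D(Z)={3,4,6,7,8}: Y {2,3,4,5,6,7}->{2,3,4,5,6}; Z {3,4,6,7,8}->{4,6,7,8}
Constraint 3 (U != Z) on D(U)={2,3,4,6,7,8} D(Z)={4,6,7,8}: no change
So after all 3 constraints: D(Z) = {4,6,7,8}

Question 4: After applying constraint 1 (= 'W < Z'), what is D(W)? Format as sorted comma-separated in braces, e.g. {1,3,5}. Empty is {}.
Constraint 1 (W < Z) on D(W)={2,4,5,8} D(Z)={2,3,4,6,7,8}: W {2,4,5,8}->{2,4,5}; Z {2,3,4,6,7,8}->{3,4,6,7,8}
So after constraint 1: D(W) = {2,4,5}

Answer: {2,4,5}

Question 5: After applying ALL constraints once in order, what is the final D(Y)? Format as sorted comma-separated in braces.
Constraint 1 (W < Z) on D(W)={2,4,5,8} D(Z)={2,3,4,6,7,8}: W {2,4,5,8}->{2,4,5}; Z {2,3,4,6,7,8}->{3,4,6,7,8}
Constraint 2 (W + Y = Z) on D(W)={2,4,5} D(Y)={2,3,4,5,6,7} D(Z)={3,4,6,7,8}: Y {2,3,4,5,6,7}->{2,3,4,5,6}; Z {3,4,6,7,8}->{4,6,7,8}
Constraint 3 (U != Z) on D(U)={2,3,4,6,7,8} D(Z)={4,6,7,8}: no change
So after all 3 constraints: D(Y) = {2,3,4,5,6}

Answer: {2,3,4,5,6}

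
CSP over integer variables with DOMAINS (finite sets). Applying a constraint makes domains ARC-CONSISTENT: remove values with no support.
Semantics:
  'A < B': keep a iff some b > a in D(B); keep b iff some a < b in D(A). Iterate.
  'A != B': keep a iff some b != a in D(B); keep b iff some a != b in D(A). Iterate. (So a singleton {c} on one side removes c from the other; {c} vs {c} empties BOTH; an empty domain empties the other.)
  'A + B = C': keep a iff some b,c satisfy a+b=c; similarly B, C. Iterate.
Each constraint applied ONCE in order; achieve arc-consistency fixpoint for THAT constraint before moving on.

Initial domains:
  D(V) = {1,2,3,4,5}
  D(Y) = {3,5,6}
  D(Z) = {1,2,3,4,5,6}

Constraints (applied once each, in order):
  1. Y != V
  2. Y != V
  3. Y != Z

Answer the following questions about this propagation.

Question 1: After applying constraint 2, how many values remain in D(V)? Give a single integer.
Answer: 5

Derivation:
Constraint 1 (Y != V) on D(Y)={3,5,6} D(V)={1,2,3,4,5}: no change
Constraint 2 (Y != V) on D(Y)={3,5,6} D(V)={1,2,3,4,5}: no change
So after constraint 2: D(V)={1,2,3,4,5}, size = 5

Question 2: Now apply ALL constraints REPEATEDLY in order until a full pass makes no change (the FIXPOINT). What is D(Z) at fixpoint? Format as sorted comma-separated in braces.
Answer: {1,2,3,4,5,6}

Derivation:
pass 0 (initial): D(Z)={1,2,3,4,5,6}
pass 1: no change
Fixpoint after 1 passes: D(Z) = {1,2,3,4,5,6}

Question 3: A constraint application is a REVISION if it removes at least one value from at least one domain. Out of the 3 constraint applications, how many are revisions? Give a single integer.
Answer: 0

Derivation:
Constraint 1 (Y != V) on D(Y)={3,5,6} D(V)={1,2,3,4,5}: no change => not a revision
Constraint 2 (Y != V) on D(Y)={3,5,6} D(V)={1,2,3,4,5}: no change => not a revision
Constraint 3 (Y != Z) on D(Y)={3,5,6} D(Z)={1,2,3,4,5,6}: no change => not a revision
Total revisions = 0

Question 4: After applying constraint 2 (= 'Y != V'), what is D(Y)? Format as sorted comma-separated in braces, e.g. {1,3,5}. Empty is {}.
Answer: {3,5,6}

Derivation:
Constraint 1 (Y != V) on D(Y)={3,5,6} D(V)={1,2,3,4,5}: no change
Constraint 2 (Y != V) on D(Y)={3,5,6} D(V)={1,2,3,4,5}: no change
So after constraint 2: D(Y) = {3,5,6}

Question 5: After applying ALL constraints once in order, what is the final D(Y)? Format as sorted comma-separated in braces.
Constraint 1 (Y != V) on D(Y)={3,5,6} D(V)={1,2,3,4,5}: no change
Constraint 2 (Y != V) on D(Y)={3,5,6} D(V)={1,2,3,4,5}: no change
Constraint 3 (Y != Z) on D(Y)={3,5,6} D(Z)={1,2,3,4,5,6}: no change
So after all 3 constraints: D(Y) = {3,5,6}

Answer: {3,5,6}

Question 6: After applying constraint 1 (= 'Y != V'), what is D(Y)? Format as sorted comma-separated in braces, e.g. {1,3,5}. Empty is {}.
Answer: {3,5,6}

Derivation:
Constraint 1 (Y != V) on D(Y)={3,5,6} D(V)={1,2,3,4,5}: no change
So after constraint 1: D(Y) = {3,5,6}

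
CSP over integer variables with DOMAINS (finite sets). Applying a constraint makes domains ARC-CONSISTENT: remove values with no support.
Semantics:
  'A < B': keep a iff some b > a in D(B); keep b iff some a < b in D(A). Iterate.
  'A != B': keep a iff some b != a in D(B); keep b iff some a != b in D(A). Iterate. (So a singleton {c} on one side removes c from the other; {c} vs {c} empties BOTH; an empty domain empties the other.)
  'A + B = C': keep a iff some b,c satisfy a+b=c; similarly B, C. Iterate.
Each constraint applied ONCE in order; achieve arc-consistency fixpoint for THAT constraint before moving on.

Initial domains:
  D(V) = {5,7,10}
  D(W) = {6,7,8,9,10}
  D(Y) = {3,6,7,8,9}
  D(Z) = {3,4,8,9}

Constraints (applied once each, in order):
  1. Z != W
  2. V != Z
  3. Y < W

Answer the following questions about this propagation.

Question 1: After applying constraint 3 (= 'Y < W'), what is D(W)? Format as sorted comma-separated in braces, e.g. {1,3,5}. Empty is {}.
Constraint 1 (Z != W) on D(Z)={3,4,8,9} D(W)={6,7,8,9,10}: no change
Constraint 2 (V != Z) on D(V)={5,7,10} D(Z)={3,4,8,9}: no change
Constraint 3 (Y < W) on D(Y)={3,6,7,8,9} D(W)={6,7,8,9,10}: no change
So after constraint 3: D(W) = {6,7,8,9,10}

Answer: {6,7,8,9,10}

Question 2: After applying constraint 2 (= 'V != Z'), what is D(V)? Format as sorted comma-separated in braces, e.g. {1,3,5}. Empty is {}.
Answer: {5,7,10}

Derivation:
Constraint 1 (Z != W) on D(Z)={3,4,8,9} D(W)={6,7,8,9,10}: no change
Constraint 2 (V != Z) on D(V)={5,7,10} D(Z)={3,4,8,9}: no change
So after constraint 2: D(V) = {5,7,10}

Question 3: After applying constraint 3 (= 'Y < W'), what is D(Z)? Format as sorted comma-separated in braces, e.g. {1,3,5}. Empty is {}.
Constraint 1 (Z != W) on D(Z)={3,4,8,9} D(W)={6,7,8,9,10}: no change
Constraint 2 (V != Z) on D(V)={5,7,10} D(Z)={3,4,8,9}: no change
Constraint 3 (Y < W) on D(Y)={3,6,7,8,9} D(W)={6,7,8,9,10}: no change
So after constraint 3: D(Z) = {3,4,8,9}

Answer: {3,4,8,9}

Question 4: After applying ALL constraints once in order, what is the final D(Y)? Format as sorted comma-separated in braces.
Constraint 1 (Z != W) on D(Z)={3,4,8,9} D(W)={6,7,8,9,10}: no change
Constraint 2 (V != Z) on D(V)={5,7,10} D(Z)={3,4,8,9}: no change
Constraint 3 (Y < W) on D(Y)={3,6,7,8,9} D(W)={6,7,8,9,10}: no change
So after all 3 constraints: D(Y) = {3,6,7,8,9}

Answer: {3,6,7,8,9}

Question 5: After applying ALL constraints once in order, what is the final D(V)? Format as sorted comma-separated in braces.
Answer: {5,7,10}

Derivation:
Constraint 1 (Z != W) on D(Z)={3,4,8,9} D(W)={6,7,8,9,10}: no change
Constraint 2 (V != Z) on D(V)={5,7,10} D(Z)={3,4,8,9}: no change
Constraint 3 (Y < W) on D(Y)={3,6,7,8,9} D(W)={6,7,8,9,10}: no change
So after all 3 constraints: D(V) = {5,7,10}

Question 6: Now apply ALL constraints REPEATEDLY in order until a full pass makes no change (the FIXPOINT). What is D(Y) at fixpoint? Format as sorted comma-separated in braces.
pass 0 (initial): D(Y)={3,6,7,8,9}
pass 1: no change
Fixpoint after 1 passes: D(Y) = {3,6,7,8,9}

Answer: {3,6,7,8,9}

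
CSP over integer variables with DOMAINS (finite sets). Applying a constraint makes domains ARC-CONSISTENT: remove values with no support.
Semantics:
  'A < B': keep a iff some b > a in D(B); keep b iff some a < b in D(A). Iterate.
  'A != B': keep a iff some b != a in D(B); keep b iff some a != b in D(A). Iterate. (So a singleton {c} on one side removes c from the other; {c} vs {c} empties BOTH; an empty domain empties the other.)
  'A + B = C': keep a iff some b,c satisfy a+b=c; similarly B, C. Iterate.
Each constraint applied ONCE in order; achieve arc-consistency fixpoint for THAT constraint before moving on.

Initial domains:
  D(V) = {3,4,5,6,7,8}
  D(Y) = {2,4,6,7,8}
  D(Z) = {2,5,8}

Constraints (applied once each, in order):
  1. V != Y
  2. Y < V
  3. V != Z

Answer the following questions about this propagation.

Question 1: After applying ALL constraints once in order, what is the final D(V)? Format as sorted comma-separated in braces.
Answer: {3,4,5,6,7,8}

Derivation:
Constraint 1 (V != Y) on D(V)={3,4,5,6,7,8} D(Y)={2,4,6,7,8}: no change
Constraint 2 (Y < V) on D(Y)={2,4,6,7,8} D(V)={3,4,5,6,7,8}: Y {2,4,6,7,8}->{2,4,6,7}
Constraint 3 (V != Z) on D(V)={3,4,5,6,7,8} D(Z)={2,5,8}: no change
So after all 3 constraints: D(V) = {3,4,5,6,7,8}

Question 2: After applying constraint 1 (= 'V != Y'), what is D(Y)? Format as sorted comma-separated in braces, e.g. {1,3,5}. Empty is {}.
Constraint 1 (V != Y) on D(V)={3,4,5,6,7,8} D(Y)={2,4,6,7,8}: no change
So after constraint 1: D(Y) = {2,4,6,7,8}

Answer: {2,4,6,7,8}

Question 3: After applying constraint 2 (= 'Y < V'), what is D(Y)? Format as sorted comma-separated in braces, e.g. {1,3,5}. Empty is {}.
Constraint 1 (V != Y) on D(V)={3,4,5,6,7,8} D(Y)={2,4,6,7,8}: no change
Constraint 2 (Y < V) on D(Y)={2,4,6,7,8} D(V)={3,4,5,6,7,8}: Y {2,4,6,7,8}->{2,4,6,7}
So after constraint 2: D(Y) = {2,4,6,7}

Answer: {2,4,6,7}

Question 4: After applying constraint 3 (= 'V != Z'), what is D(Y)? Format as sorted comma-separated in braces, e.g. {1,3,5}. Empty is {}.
Constraint 1 (V != Y) on D(V)={3,4,5,6,7,8} D(Y)={2,4,6,7,8}: no change
Constraint 2 (Y < V) on D(Y)={2,4,6,7,8} D(V)={3,4,5,6,7,8}: Y {2,4,6,7,8}->{2,4,6,7}
Constraint 3 (V != Z) on D(V)={3,4,5,6,7,8} D(Z)={2,5,8}: no change
So after constraint 3: D(Y) = {2,4,6,7}

Answer: {2,4,6,7}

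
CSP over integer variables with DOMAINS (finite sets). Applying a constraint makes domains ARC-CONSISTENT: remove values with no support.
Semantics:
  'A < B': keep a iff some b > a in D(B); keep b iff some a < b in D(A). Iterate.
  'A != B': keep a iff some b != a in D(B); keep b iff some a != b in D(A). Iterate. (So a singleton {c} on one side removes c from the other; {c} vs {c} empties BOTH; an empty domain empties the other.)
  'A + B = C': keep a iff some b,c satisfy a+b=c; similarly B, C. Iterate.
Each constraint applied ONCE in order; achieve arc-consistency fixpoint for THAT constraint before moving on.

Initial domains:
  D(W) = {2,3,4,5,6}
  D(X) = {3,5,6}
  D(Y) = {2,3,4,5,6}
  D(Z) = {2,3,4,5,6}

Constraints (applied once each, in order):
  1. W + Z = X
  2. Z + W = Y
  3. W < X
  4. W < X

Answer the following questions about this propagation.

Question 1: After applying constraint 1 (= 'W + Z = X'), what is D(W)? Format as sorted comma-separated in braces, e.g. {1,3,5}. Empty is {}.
Constraint 1 (W + Z = X) on D(W)={2,3,4,5,6} D(Z)={2,3,4,5,6} D(X)={3,5,6}: W {2,3,4,5,6}->{2,3,4}; Z {2,3,4,5,6}->{2,3,4}; X {3,5,6}->{5,6}
So after constraint 1: D(W) = {2,3,4}

Answer: {2,3,4}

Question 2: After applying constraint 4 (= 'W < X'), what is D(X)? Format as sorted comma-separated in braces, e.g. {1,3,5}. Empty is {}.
Constraint 1 (W + Z = X) on D(W)={2,3,4,5,6} D(Z)={2,3,4,5,6} D(X)={3,5,6}: W {2,3,4,5,6}->{2,3,4}; Z {2,3,4,5,6}->{2,3,4}; X {3,5,6}->{5,6}
Constraint 2 (Z + W = Y) on D(Z)={2,3,4} D(W)={2,3,4} D(Y)={2,3,4,5,6}: Y {2,3,4,5,6}->{4,5,6}
Constraint 3 (W < X) on D(W)={2,3,4} D(X)={5,6}: no change
Constraint 4 (W < X) on D(W)={2,3,4} D(X)={5,6}: no change
So after constraint 4: D(X) = {5,6}

Answer: {5,6}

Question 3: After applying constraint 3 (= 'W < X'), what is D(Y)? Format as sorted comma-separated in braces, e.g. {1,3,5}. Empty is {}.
Answer: {4,5,6}

Derivation:
Constraint 1 (W + Z = X) on D(W)={2,3,4,5,6} D(Z)={2,3,4,5,6} D(X)={3,5,6}: W {2,3,4,5,6}->{2,3,4}; Z {2,3,4,5,6}->{2,3,4}; X {3,5,6}->{5,6}
Constraint 2 (Z + W = Y) on D(Z)={2,3,4} D(W)={2,3,4} D(Y)={2,3,4,5,6}: Y {2,3,4,5,6}->{4,5,6}
Constraint 3 (W < X) on D(W)={2,3,4} D(X)={5,6}: no change
So after constraint 3: D(Y) = {4,5,6}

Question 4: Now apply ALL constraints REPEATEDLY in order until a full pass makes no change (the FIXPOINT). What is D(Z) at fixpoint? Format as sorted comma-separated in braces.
pass 0 (initial): D(Z)={2,3,4,5,6}
pass 1: W {2,3,4,5,6}->{2,3,4}; X {3,5,6}->{5,6}; Y {2,3,4,5,6}->{4,5,6}; Z {2,3,4,5,6}->{2,3,4}
pass 2: no change
Fixpoint after 2 passes: D(Z) = {2,3,4}

Answer: {2,3,4}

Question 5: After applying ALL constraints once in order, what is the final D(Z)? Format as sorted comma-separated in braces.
Answer: {2,3,4}

Derivation:
Constraint 1 (W + Z = X) on D(W)={2,3,4,5,6} D(Z)={2,3,4,5,6} D(X)={3,5,6}: W {2,3,4,5,6}->{2,3,4}; Z {2,3,4,5,6}->{2,3,4}; X {3,5,6}->{5,6}
Constraint 2 (Z + W = Y) on D(Z)={2,3,4} D(W)={2,3,4} D(Y)={2,3,4,5,6}: Y {2,3,4,5,6}->{4,5,6}
Constraint 3 (W < X) on D(W)={2,3,4} D(X)={5,6}: no change
Constraint 4 (W < X) on D(W)={2,3,4} D(X)={5,6}: no change
So after all 4 constraints: D(Z) = {2,3,4}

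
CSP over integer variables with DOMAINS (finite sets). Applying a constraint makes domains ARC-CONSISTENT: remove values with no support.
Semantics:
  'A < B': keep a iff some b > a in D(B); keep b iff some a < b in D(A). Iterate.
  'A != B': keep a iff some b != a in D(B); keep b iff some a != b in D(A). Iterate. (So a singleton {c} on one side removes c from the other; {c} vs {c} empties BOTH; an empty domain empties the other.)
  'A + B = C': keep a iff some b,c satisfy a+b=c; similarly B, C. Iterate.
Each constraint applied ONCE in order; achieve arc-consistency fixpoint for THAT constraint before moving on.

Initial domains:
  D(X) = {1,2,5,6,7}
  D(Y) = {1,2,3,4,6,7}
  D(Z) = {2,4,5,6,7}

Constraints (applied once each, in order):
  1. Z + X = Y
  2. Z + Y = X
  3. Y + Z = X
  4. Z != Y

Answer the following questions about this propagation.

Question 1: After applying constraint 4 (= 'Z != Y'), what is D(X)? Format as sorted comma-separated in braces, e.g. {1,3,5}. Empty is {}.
Answer: {5}

Derivation:
Constraint 1 (Z + X = Y) on D(Z)={2,4,5,6,7} D(X)={1,2,5,6,7} D(Y)={1,2,3,4,6,7}: Z {2,4,5,6,7}->{2,4,5,6}; X {1,2,5,6,7}->{1,2,5}; Y {1,2,3,4,6,7}->{3,4,6,7}
Constraint 2 (Z + Y = X) on D(Z)={2,4,5,6} D(Y)={3,4,6,7} D(X)={1,2,5}: Z {2,4,5,6}->{2}; Y {3,4,6,7}->{3}; X {1,2,5}->{5}
Constraint 3 (Y + Z = X) on D(Y)={3} D(Z)={2} D(X)={5}: no change
Constraint 4 (Z != Y) on D(Z)={2} D(Y)={3}: no change
So after constraint 4: D(X) = {5}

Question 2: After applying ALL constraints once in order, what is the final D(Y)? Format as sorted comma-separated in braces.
Answer: {3}

Derivation:
Constraint 1 (Z + X = Y) on D(Z)={2,4,5,6,7} D(X)={1,2,5,6,7} D(Y)={1,2,3,4,6,7}: Z {2,4,5,6,7}->{2,4,5,6}; X {1,2,5,6,7}->{1,2,5}; Y {1,2,3,4,6,7}->{3,4,6,7}
Constraint 2 (Z + Y = X) on D(Z)={2,4,5,6} D(Y)={3,4,6,7} D(X)={1,2,5}: Z {2,4,5,6}->{2}; Y {3,4,6,7}->{3}; X {1,2,5}->{5}
Constraint 3 (Y + Z = X) on D(Y)={3} D(Z)={2} D(X)={5}: no change
Constraint 4 (Z != Y) on D(Z)={2} D(Y)={3}: no change
So after all 4 constraints: D(Y) = {3}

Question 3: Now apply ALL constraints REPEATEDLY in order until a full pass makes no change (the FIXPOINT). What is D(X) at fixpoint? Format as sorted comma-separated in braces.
Answer: {}

Derivation:
pass 0 (initial): D(X)={1,2,5,6,7}
pass 1: X {1,2,5,6,7}->{5}; Y {1,2,3,4,6,7}->{3}; Z {2,4,5,6,7}->{2}
pass 2: X {5}->{}; Y {3}->{}; Z {2}->{}
pass 3: no change
Fixpoint after 3 passes: D(X) = {}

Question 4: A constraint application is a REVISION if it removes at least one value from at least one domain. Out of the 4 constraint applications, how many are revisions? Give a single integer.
Answer: 2

Derivation:
Constraint 1 (Z + X = Y) on D(Z)={2,4,5,6,7} D(X)={1,2,5,6,7} D(Y)={1,2,3,4,6,7}: Z {2,4,5,6,7}->{2,4,5,6}; X {1,2,5,6,7}->{1,2,5}; Y {1,2,3,4,6,7}->{3,4,6,7} => REVISION
Constraint 2 (Z + Y = X) on D(Z)={2,4,5,6} D(Y)={3,4,6,7} D(X)={1,2,5}: Z {2,4,5,6}->{2}; Y {3,4,6,7}->{3}; X {1,2,5}->{5} => REVISION
Constraint 3 (Y + Z = X) on D(Y)={3} D(Z)={2} D(X)={5}: no change => not a revision
Constraint 4 (Z != Y) on D(Z)={2} D(Y)={3}: no change => not a revision
Total revisions = 2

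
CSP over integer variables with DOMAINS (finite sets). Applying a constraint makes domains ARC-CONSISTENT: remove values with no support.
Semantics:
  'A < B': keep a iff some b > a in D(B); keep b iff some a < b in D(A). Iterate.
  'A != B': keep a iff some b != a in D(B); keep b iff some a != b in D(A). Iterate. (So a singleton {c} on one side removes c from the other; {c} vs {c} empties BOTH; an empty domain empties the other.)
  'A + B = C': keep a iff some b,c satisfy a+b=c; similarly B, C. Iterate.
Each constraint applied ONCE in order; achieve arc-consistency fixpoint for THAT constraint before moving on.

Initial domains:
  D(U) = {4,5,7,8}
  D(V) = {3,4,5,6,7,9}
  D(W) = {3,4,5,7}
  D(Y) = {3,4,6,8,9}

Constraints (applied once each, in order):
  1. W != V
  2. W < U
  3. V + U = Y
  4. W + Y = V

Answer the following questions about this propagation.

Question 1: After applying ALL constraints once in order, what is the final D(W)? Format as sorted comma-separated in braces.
Constraint 1 (W != V) on D(W)={3,4,5,7} D(V)={3,4,5,6,7,9}: no change
Constraint 2 (W < U) on D(W)={3,4,5,7} D(U)={4,5,7,8}: no change
Constraint 3 (V + U = Y) on D(V)={3,4,5,6,7,9} D(U)={4,5,7,8} D(Y)={3,4,6,8,9}: V {3,4,5,6,7,9}->{3,4,5}; U {4,5,7,8}->{4,5}; Y {3,4,6,8,9}->{8,9}
Constraint 4 (W + Y = V) on D(W)={3,4,5,7} D(Y)={8,9} D(V)={3,4,5}: W {3,4,5,7}->{}; Y {8,9}->{}; V {3,4,5}->{}
So after all 4 constraints: D(W) = {}

Answer: {}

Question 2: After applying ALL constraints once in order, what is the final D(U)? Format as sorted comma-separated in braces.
Answer: {4,5}

Derivation:
Constraint 1 (W != V) on D(W)={3,4,5,7} D(V)={3,4,5,6,7,9}: no change
Constraint 2 (W < U) on D(W)={3,4,5,7} D(U)={4,5,7,8}: no change
Constraint 3 (V + U = Y) on D(V)={3,4,5,6,7,9} D(U)={4,5,7,8} D(Y)={3,4,6,8,9}: V {3,4,5,6,7,9}->{3,4,5}; U {4,5,7,8}->{4,5}; Y {3,4,6,8,9}->{8,9}
Constraint 4 (W + Y = V) on D(W)={3,4,5,7} D(Y)={8,9} D(V)={3,4,5}: W {3,4,5,7}->{}; Y {8,9}->{}; V {3,4,5}->{}
So after all 4 constraints: D(U) = {4,5}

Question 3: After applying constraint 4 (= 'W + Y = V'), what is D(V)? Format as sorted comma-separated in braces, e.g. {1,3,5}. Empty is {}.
Constraint 1 (W != V) on D(W)={3,4,5,7} D(V)={3,4,5,6,7,9}: no change
Constraint 2 (W < U) on D(W)={3,4,5,7} D(U)={4,5,7,8}: no change
Constraint 3 (V + U = Y) on D(V)={3,4,5,6,7,9} D(U)={4,5,7,8} D(Y)={3,4,6,8,9}: V {3,4,5,6,7,9}->{3,4,5}; U {4,5,7,8}->{4,5}; Y {3,4,6,8,9}->{8,9}
Constraint 4 (W + Y = V) on D(W)={3,4,5,7} D(Y)={8,9} D(V)={3,4,5}: W {3,4,5,7}->{}; Y {8,9}->{}; V {3,4,5}->{}
So after constraint 4: D(V) = {}

Answer: {}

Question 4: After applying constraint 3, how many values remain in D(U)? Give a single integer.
Constraint 1 (W != V) on D(W)={3,4,5,7} D(V)={3,4,5,6,7,9}: no change
Constraint 2 (W < U) on D(W)={3,4,5,7} D(U)={4,5,7,8}: no change
Constraint 3 (V + U = Y) on D(V)={3,4,5,6,7,9} D(U)={4,5,7,8} D(Y)={3,4,6,8,9}: V {3,4,5,6,7,9}->{3,4,5}; U {4,5,7,8}->{4,5}; Y {3,4,6,8,9}->{8,9}
So after constraint 3: D(U)={4,5}, size = 2

Answer: 2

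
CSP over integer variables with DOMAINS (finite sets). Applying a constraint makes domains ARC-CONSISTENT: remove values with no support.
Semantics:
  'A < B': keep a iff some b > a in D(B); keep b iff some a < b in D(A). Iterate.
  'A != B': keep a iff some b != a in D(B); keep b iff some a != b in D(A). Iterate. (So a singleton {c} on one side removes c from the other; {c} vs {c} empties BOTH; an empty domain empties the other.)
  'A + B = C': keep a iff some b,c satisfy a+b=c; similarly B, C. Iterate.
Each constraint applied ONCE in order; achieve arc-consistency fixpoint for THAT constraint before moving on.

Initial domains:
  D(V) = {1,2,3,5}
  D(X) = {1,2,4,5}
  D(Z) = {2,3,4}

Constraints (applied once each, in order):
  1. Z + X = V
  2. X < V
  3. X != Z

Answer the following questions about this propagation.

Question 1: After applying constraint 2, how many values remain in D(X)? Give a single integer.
Answer: 2

Derivation:
Constraint 1 (Z + X = V) on D(Z)={2,3,4} D(X)={1,2,4,5} D(V)={1,2,3,5}: X {1,2,4,5}->{1,2}; V {1,2,3,5}->{3,5}
Constraint 2 (X < V) on D(X)={1,2} D(V)={3,5}: no change
So after constraint 2: D(X)={1,2}, size = 2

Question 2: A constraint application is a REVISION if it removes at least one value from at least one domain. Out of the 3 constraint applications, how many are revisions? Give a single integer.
Answer: 1

Derivation:
Constraint 1 (Z + X = V) on D(Z)={2,3,4} D(X)={1,2,4,5} D(V)={1,2,3,5}: X {1,2,4,5}->{1,2}; V {1,2,3,5}->{3,5} => REVISION
Constraint 2 (X < V) on D(X)={1,2} D(V)={3,5}: no change => not a revision
Constraint 3 (X != Z) on D(X)={1,2} D(Z)={2,3,4}: no change => not a revision
Total revisions = 1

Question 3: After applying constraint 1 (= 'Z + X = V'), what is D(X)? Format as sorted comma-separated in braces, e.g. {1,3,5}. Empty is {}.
Constraint 1 (Z + X = V) on D(Z)={2,3,4} D(X)={1,2,4,5} D(V)={1,2,3,5}: X {1,2,4,5}->{1,2}; V {1,2,3,5}->{3,5}
So after constraint 1: D(X) = {1,2}

Answer: {1,2}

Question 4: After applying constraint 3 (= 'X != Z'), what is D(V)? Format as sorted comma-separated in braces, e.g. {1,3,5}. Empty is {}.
Answer: {3,5}

Derivation:
Constraint 1 (Z + X = V) on D(Z)={2,3,4} D(X)={1,2,4,5} D(V)={1,2,3,5}: X {1,2,4,5}->{1,2}; V {1,2,3,5}->{3,5}
Constraint 2 (X < V) on D(X)={1,2} D(V)={3,5}: no change
Constraint 3 (X != Z) on D(X)={1,2} D(Z)={2,3,4}: no change
So after constraint 3: D(V) = {3,5}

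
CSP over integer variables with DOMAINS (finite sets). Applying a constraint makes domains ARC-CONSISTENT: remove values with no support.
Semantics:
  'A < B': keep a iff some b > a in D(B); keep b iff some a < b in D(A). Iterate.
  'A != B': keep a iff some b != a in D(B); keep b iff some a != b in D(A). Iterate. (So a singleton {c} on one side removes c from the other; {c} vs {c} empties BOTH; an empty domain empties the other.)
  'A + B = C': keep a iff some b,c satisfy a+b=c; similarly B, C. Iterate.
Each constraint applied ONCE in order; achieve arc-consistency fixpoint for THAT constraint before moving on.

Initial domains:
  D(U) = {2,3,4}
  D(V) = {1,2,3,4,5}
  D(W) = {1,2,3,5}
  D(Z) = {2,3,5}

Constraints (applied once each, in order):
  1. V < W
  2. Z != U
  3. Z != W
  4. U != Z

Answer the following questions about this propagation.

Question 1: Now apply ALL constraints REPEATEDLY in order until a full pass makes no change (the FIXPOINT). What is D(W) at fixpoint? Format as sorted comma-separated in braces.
pass 0 (initial): D(W)={1,2,3,5}
pass 1: V {1,2,3,4,5}->{1,2,3,4}; W {1,2,3,5}->{2,3,5}
pass 2: no change
Fixpoint after 2 passes: D(W) = {2,3,5}

Answer: {2,3,5}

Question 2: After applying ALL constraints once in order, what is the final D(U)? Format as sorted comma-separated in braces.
Answer: {2,3,4}

Derivation:
Constraint 1 (V < W) on D(V)={1,2,3,4,5} D(W)={1,2,3,5}: V {1,2,3,4,5}->{1,2,3,4}; W {1,2,3,5}->{2,3,5}
Constraint 2 (Z != U) on D(Z)={2,3,5} D(U)={2,3,4}: no change
Constraint 3 (Z != W) on D(Z)={2,3,5} D(W)={2,3,5}: no change
Constraint 4 (U != Z) on D(U)={2,3,4} D(Z)={2,3,5}: no change
So after all 4 constraints: D(U) = {2,3,4}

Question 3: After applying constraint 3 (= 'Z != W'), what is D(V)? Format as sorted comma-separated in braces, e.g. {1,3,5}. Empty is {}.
Constraint 1 (V < W) on D(V)={1,2,3,4,5} D(W)={1,2,3,5}: V {1,2,3,4,5}->{1,2,3,4}; W {1,2,3,5}->{2,3,5}
Constraint 2 (Z != U) on D(Z)={2,3,5} D(U)={2,3,4}: no change
Constraint 3 (Z != W) on D(Z)={2,3,5} D(W)={2,3,5}: no change
So after constraint 3: D(V) = {1,2,3,4}

Answer: {1,2,3,4}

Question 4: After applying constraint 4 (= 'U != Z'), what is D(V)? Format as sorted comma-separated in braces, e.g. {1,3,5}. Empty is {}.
Answer: {1,2,3,4}

Derivation:
Constraint 1 (V < W) on D(V)={1,2,3,4,5} D(W)={1,2,3,5}: V {1,2,3,4,5}->{1,2,3,4}; W {1,2,3,5}->{2,3,5}
Constraint 2 (Z != U) on D(Z)={2,3,5} D(U)={2,3,4}: no change
Constraint 3 (Z != W) on D(Z)={2,3,5} D(W)={2,3,5}: no change
Constraint 4 (U != Z) on D(U)={2,3,4} D(Z)={2,3,5}: no change
So after constraint 4: D(V) = {1,2,3,4}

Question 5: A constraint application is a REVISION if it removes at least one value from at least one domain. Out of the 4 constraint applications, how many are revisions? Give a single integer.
Answer: 1

Derivation:
Constraint 1 (V < W) on D(V)={1,2,3,4,5} D(W)={1,2,3,5}: V {1,2,3,4,5}->{1,2,3,4}; W {1,2,3,5}->{2,3,5} => REVISION
Constraint 2 (Z != U) on D(Z)={2,3,5} D(U)={2,3,4}: no change => not a revision
Constraint 3 (Z != W) on D(Z)={2,3,5} D(W)={2,3,5}: no change => not a revision
Constraint 4 (U != Z) on D(U)={2,3,4} D(Z)={2,3,5}: no change => not a revision
Total revisions = 1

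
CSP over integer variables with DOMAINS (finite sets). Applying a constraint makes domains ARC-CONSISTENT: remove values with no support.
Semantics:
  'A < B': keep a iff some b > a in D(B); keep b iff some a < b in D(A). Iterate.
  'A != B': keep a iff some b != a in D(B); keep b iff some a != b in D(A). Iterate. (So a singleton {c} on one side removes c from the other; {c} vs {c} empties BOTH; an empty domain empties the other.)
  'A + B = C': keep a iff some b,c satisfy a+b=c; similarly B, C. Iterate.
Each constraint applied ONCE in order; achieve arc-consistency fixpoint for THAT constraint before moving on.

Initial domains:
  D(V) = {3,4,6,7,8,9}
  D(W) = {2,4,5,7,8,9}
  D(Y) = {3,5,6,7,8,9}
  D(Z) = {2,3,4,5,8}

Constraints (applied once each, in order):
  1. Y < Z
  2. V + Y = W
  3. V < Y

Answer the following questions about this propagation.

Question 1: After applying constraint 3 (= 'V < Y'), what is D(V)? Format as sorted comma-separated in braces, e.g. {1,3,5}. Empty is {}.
Constraint 1 (Y < Z) on D(Y)={3,5,6,7,8,9} D(Z)={2,3,4,5,8}: Y {3,5,6,7,8,9}->{3,5,6,7}; Z {2,3,4,5,8}->{4,5,8}
Constraint 2 (V + Y = W) on D(V)={3,4,6,7,8,9} D(Y)={3,5,6,7} D(W)={2,4,5,7,8,9}: V {3,4,6,7,8,9}->{3,4,6}; Y {3,5,6,7}->{3,5,6}; W {2,4,5,7,8,9}->{7,8,9}
Constraint 3 (V < Y) on D(V)={3,4,6} D(Y)={3,5,6}: V {3,4,6}->{3,4}; Y {3,5,6}->{5,6}
So after constraint 3: D(V) = {3,4}

Answer: {3,4}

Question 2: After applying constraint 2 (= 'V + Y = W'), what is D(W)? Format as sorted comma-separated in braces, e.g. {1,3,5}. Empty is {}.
Answer: {7,8,9}

Derivation:
Constraint 1 (Y < Z) on D(Y)={3,5,6,7,8,9} D(Z)={2,3,4,5,8}: Y {3,5,6,7,8,9}->{3,5,6,7}; Z {2,3,4,5,8}->{4,5,8}
Constraint 2 (V + Y = W) on D(V)={3,4,6,7,8,9} D(Y)={3,5,6,7} D(W)={2,4,5,7,8,9}: V {3,4,6,7,8,9}->{3,4,6}; Y {3,5,6,7}->{3,5,6}; W {2,4,5,7,8,9}->{7,8,9}
So after constraint 2: D(W) = {7,8,9}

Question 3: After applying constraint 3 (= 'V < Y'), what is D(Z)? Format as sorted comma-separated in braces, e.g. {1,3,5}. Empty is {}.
Answer: {4,5,8}

Derivation:
Constraint 1 (Y < Z) on D(Y)={3,5,6,7,8,9} D(Z)={2,3,4,5,8}: Y {3,5,6,7,8,9}->{3,5,6,7}; Z {2,3,4,5,8}->{4,5,8}
Constraint 2 (V + Y = W) on D(V)={3,4,6,7,8,9} D(Y)={3,5,6,7} D(W)={2,4,5,7,8,9}: V {3,4,6,7,8,9}->{3,4,6}; Y {3,5,6,7}->{3,5,6}; W {2,4,5,7,8,9}->{7,8,9}
Constraint 3 (V < Y) on D(V)={3,4,6} D(Y)={3,5,6}: V {3,4,6}->{3,4}; Y {3,5,6}->{5,6}
So after constraint 3: D(Z) = {4,5,8}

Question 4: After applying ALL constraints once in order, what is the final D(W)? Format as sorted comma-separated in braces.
Constraint 1 (Y < Z) on D(Y)={3,5,6,7,8,9} D(Z)={2,3,4,5,8}: Y {3,5,6,7,8,9}->{3,5,6,7}; Z {2,3,4,5,8}->{4,5,8}
Constraint 2 (V + Y = W) on D(V)={3,4,6,7,8,9} D(Y)={3,5,6,7} D(W)={2,4,5,7,8,9}: V {3,4,6,7,8,9}->{3,4,6}; Y {3,5,6,7}->{3,5,6}; W {2,4,5,7,8,9}->{7,8,9}
Constraint 3 (V < Y) on D(V)={3,4,6} D(Y)={3,5,6}: V {3,4,6}->{3,4}; Y {3,5,6}->{5,6}
So after all 3 constraints: D(W) = {7,8,9}

Answer: {7,8,9}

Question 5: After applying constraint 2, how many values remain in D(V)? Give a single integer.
Constraint 1 (Y < Z) on D(Y)={3,5,6,7,8,9} D(Z)={2,3,4,5,8}: Y {3,5,6,7,8,9}->{3,5,6,7}; Z {2,3,4,5,8}->{4,5,8}
Constraint 2 (V + Y = W) on D(V)={3,4,6,7,8,9} D(Y)={3,5,6,7} D(W)={2,4,5,7,8,9}: V {3,4,6,7,8,9}->{3,4,6}; Y {3,5,6,7}->{3,5,6}; W {2,4,5,7,8,9}->{7,8,9}
So after constraint 2: D(V)={3,4,6}, size = 3

Answer: 3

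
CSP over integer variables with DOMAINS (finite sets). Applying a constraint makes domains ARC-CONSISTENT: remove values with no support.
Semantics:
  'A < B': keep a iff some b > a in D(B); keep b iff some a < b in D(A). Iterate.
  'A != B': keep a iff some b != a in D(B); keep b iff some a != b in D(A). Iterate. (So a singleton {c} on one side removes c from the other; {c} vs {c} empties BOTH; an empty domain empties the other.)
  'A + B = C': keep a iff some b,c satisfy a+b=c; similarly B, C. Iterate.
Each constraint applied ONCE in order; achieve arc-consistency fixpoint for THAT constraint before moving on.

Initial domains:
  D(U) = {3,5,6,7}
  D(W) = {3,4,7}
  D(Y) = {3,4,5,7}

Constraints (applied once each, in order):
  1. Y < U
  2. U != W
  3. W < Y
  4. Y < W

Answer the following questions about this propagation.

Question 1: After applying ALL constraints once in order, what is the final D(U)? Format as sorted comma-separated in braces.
Constraint 1 (Y < U) on D(Y)={3,4,5,7} D(U)={3,5,6,7}: Y {3,4,5,7}->{3,4,5}; U {3,5,6,7}->{5,6,7}
Constraint 2 (U != W) on D(U)={5,6,7} D(W)={3,4,7}: no change
Constraint 3 (W < Y) on D(W)={3,4,7} D(Y)={3,4,5}: W {3,4,7}->{3,4}; Y {3,4,5}->{4,5}
Constraint 4 (Y < W) on D(Y)={4,5} D(W)={3,4}: Y {4,5}->{}; W {3,4}->{}
So after all 4 constraints: D(U) = {5,6,7}

Answer: {5,6,7}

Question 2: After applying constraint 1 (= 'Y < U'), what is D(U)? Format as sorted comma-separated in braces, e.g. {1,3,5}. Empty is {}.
Answer: {5,6,7}

Derivation:
Constraint 1 (Y < U) on D(Y)={3,4,5,7} D(U)={3,5,6,7}: Y {3,4,5,7}->{3,4,5}; U {3,5,6,7}->{5,6,7}
So after constraint 1: D(U) = {5,6,7}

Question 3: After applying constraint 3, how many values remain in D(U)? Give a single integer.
Constraint 1 (Y < U) on D(Y)={3,4,5,7} D(U)={3,5,6,7}: Y {3,4,5,7}->{3,4,5}; U {3,5,6,7}->{5,6,7}
Constraint 2 (U != W) on D(U)={5,6,7} D(W)={3,4,7}: no change
Constraint 3 (W < Y) on D(W)={3,4,7} D(Y)={3,4,5}: W {3,4,7}->{3,4}; Y {3,4,5}->{4,5}
So after constraint 3: D(U)={5,6,7}, size = 3

Answer: 3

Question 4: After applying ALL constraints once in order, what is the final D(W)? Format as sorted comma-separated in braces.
Constraint 1 (Y < U) on D(Y)={3,4,5,7} D(U)={3,5,6,7}: Y {3,4,5,7}->{3,4,5}; U {3,5,6,7}->{5,6,7}
Constraint 2 (U != W) on D(U)={5,6,7} D(W)={3,4,7}: no change
Constraint 3 (W < Y) on D(W)={3,4,7} D(Y)={3,4,5}: W {3,4,7}->{3,4}; Y {3,4,5}->{4,5}
Constraint 4 (Y < W) on D(Y)={4,5} D(W)={3,4}: Y {4,5}->{}; W {3,4}->{}
So after all 4 constraints: D(W) = {}

Answer: {}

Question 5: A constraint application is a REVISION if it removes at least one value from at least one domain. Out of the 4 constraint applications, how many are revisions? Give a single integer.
Constraint 1 (Y < U) on D(Y)={3,4,5,7} D(U)={3,5,6,7}: Y {3,4,5,7}->{3,4,5}; U {3,5,6,7}->{5,6,7} => REVISION
Constraint 2 (U != W) on D(U)={5,6,7} D(W)={3,4,7}: no change => not a revision
Constraint 3 (W < Y) on D(W)={3,4,7} D(Y)={3,4,5}: W {3,4,7}->{3,4}; Y {3,4,5}->{4,5} => REVISION
Constraint 4 (Y < W) on D(Y)={4,5} D(W)={3,4}: Y {4,5}->{}; W {3,4}->{} => REVISION
Total revisions = 3

Answer: 3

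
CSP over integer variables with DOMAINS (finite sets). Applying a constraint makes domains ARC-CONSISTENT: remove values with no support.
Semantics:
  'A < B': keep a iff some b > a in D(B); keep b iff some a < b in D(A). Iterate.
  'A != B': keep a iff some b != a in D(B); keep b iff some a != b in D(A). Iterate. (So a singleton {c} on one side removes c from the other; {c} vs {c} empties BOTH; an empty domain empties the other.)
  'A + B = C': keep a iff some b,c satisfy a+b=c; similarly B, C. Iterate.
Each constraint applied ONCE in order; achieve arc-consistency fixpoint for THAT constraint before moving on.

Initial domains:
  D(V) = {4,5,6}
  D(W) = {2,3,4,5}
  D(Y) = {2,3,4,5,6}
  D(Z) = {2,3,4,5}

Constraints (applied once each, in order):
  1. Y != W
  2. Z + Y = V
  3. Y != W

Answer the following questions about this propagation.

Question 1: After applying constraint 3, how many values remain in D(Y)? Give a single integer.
Constraint 1 (Y != W) on D(Y)={2,3,4,5,6} D(W)={2,3,4,5}: no change
Constraint 2 (Z + Y = V) on D(Z)={2,3,4,5} D(Y)={2,3,4,5,6} D(V)={4,5,6}: Z {2,3,4,5}->{2,3,4}; Y {2,3,4,5,6}->{2,3,4}
Constraint 3 (Y != W) on D(Y)={2,3,4} D(W)={2,3,4,5}: no change
So after constraint 3: D(Y)={2,3,4}, size = 3

Answer: 3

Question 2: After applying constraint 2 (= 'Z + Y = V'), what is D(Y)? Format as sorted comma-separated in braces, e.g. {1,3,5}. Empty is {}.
Answer: {2,3,4}

Derivation:
Constraint 1 (Y != W) on D(Y)={2,3,4,5,6} D(W)={2,3,4,5}: no change
Constraint 2 (Z + Y = V) on D(Z)={2,3,4,5} D(Y)={2,3,4,5,6} D(V)={4,5,6}: Z {2,3,4,5}->{2,3,4}; Y {2,3,4,5,6}->{2,3,4}
So after constraint 2: D(Y) = {2,3,4}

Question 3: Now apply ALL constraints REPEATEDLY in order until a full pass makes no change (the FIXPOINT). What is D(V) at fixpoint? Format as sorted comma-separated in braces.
Answer: {4,5,6}

Derivation:
pass 0 (initial): D(V)={4,5,6}
pass 1: Y {2,3,4,5,6}->{2,3,4}; Z {2,3,4,5}->{2,3,4}
pass 2: no change
Fixpoint after 2 passes: D(V) = {4,5,6}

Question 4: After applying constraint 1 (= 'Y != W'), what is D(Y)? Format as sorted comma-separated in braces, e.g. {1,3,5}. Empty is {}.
Answer: {2,3,4,5,6}

Derivation:
Constraint 1 (Y != W) on D(Y)={2,3,4,5,6} D(W)={2,3,4,5}: no change
So after constraint 1: D(Y) = {2,3,4,5,6}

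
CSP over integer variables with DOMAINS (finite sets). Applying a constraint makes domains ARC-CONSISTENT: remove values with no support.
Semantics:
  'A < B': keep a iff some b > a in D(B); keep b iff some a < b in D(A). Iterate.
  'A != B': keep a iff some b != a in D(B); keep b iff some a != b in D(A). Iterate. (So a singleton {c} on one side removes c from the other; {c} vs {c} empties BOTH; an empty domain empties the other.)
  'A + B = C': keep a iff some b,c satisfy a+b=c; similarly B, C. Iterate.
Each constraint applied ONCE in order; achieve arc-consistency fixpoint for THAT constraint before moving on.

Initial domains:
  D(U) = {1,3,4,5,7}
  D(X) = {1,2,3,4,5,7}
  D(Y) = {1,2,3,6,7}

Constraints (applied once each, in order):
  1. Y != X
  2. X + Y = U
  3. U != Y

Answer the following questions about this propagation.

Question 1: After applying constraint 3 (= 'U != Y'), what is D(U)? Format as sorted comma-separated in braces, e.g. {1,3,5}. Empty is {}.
Constraint 1 (Y != X) on D(Y)={1,2,3,6,7} D(X)={1,2,3,4,5,7}: no change
Constraint 2 (X + Y = U) on D(X)={1,2,3,4,5,7} D(Y)={1,2,3,6,7} D(U)={1,3,4,5,7}: X {1,2,3,4,5,7}->{1,2,3,4,5}; Y {1,2,3,6,7}->{1,2,3,6}; U {1,3,4,5,7}->{3,4,5,7}
Constraint 3 (U != Y) on D(U)={3,4,5,7} D(Y)={1,2,3,6}: no change
So after constraint 3: D(U) = {3,4,5,7}

Answer: {3,4,5,7}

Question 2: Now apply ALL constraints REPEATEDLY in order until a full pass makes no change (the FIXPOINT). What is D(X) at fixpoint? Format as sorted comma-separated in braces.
Answer: {1,2,3,4,5}

Derivation:
pass 0 (initial): D(X)={1,2,3,4,5,7}
pass 1: U {1,3,4,5,7}->{3,4,5,7}; X {1,2,3,4,5,7}->{1,2,3,4,5}; Y {1,2,3,6,7}->{1,2,3,6}
pass 2: no change
Fixpoint after 2 passes: D(X) = {1,2,3,4,5}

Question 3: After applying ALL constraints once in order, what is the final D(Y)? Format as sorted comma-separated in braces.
Constraint 1 (Y != X) on D(Y)={1,2,3,6,7} D(X)={1,2,3,4,5,7}: no change
Constraint 2 (X + Y = U) on D(X)={1,2,3,4,5,7} D(Y)={1,2,3,6,7} D(U)={1,3,4,5,7}: X {1,2,3,4,5,7}->{1,2,3,4,5}; Y {1,2,3,6,7}->{1,2,3,6}; U {1,3,4,5,7}->{3,4,5,7}
Constraint 3 (U != Y) on D(U)={3,4,5,7} D(Y)={1,2,3,6}: no change
So after all 3 constraints: D(Y) = {1,2,3,6}

Answer: {1,2,3,6}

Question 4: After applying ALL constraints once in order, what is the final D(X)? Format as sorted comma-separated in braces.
Answer: {1,2,3,4,5}

Derivation:
Constraint 1 (Y != X) on D(Y)={1,2,3,6,7} D(X)={1,2,3,4,5,7}: no change
Constraint 2 (X + Y = U) on D(X)={1,2,3,4,5,7} D(Y)={1,2,3,6,7} D(U)={1,3,4,5,7}: X {1,2,3,4,5,7}->{1,2,3,4,5}; Y {1,2,3,6,7}->{1,2,3,6}; U {1,3,4,5,7}->{3,4,5,7}
Constraint 3 (U != Y) on D(U)={3,4,5,7} D(Y)={1,2,3,6}: no change
So after all 3 constraints: D(X) = {1,2,3,4,5}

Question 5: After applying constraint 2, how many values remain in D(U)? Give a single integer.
Answer: 4

Derivation:
Constraint 1 (Y != X) on D(Y)={1,2,3,6,7} D(X)={1,2,3,4,5,7}: no change
Constraint 2 (X + Y = U) on D(X)={1,2,3,4,5,7} D(Y)={1,2,3,6,7} D(U)={1,3,4,5,7}: X {1,2,3,4,5,7}->{1,2,3,4,5}; Y {1,2,3,6,7}->{1,2,3,6}; U {1,3,4,5,7}->{3,4,5,7}
So after constraint 2: D(U)={3,4,5,7}, size = 4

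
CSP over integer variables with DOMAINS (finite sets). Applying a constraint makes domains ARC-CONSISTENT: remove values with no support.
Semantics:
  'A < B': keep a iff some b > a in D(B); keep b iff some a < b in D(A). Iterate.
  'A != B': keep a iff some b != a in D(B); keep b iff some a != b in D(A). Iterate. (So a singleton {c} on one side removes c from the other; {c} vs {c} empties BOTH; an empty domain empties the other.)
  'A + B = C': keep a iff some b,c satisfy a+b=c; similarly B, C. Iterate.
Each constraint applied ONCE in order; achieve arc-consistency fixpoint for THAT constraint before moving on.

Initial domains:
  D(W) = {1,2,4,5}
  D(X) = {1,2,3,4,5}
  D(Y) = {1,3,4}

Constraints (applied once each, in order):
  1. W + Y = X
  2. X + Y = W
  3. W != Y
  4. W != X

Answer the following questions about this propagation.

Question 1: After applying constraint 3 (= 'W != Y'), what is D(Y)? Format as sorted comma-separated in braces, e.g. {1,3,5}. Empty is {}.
Constraint 1 (W + Y = X) on D(W)={1,2,4,5} D(Y)={1,3,4} D(X)={1,2,3,4,5}: W {1,2,4,5}->{1,2,4}; X {1,2,3,4,5}->{2,3,4,5}
Constraint 2 (X + Y = W) on D(X)={2,3,4,5} D(Y)={1,3,4} D(W)={1,2,4}: X {2,3,4,5}->{3}; Y {1,3,4}->{1}; W {1,2,4}->{4}
Constraint 3 (W != Y) on D(W)={4} D(Y)={1}: no change
So after constraint 3: D(Y) = {1}

Answer: {1}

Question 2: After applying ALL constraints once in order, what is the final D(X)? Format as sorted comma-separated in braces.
Answer: {3}

Derivation:
Constraint 1 (W + Y = X) on D(W)={1,2,4,5} D(Y)={1,3,4} D(X)={1,2,3,4,5}: W {1,2,4,5}->{1,2,4}; X {1,2,3,4,5}->{2,3,4,5}
Constraint 2 (X + Y = W) on D(X)={2,3,4,5} D(Y)={1,3,4} D(W)={1,2,4}: X {2,3,4,5}->{3}; Y {1,3,4}->{1}; W {1,2,4}->{4}
Constraint 3 (W != Y) on D(W)={4} D(Y)={1}: no change
Constraint 4 (W != X) on D(W)={4} D(X)={3}: no change
So after all 4 constraints: D(X) = {3}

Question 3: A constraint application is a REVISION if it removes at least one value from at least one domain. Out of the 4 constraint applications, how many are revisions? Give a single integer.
Constraint 1 (W + Y = X) on D(W)={1,2,4,5} D(Y)={1,3,4} D(X)={1,2,3,4,5}: W {1,2,4,5}->{1,2,4}; X {1,2,3,4,5}->{2,3,4,5} => REVISION
Constraint 2 (X + Y = W) on D(X)={2,3,4,5} D(Y)={1,3,4} D(W)={1,2,4}: X {2,3,4,5}->{3}; Y {1,3,4}->{1}; W {1,2,4}->{4} => REVISION
Constraint 3 (W != Y) on D(W)={4} D(Y)={1}: no change => not a revision
Constraint 4 (W != X) on D(W)={4} D(X)={3}: no change => not a revision
Total revisions = 2

Answer: 2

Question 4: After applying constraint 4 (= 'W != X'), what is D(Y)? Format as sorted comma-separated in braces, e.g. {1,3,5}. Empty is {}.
Answer: {1}

Derivation:
Constraint 1 (W + Y = X) on D(W)={1,2,4,5} D(Y)={1,3,4} D(X)={1,2,3,4,5}: W {1,2,4,5}->{1,2,4}; X {1,2,3,4,5}->{2,3,4,5}
Constraint 2 (X + Y = W) on D(X)={2,3,4,5} D(Y)={1,3,4} D(W)={1,2,4}: X {2,3,4,5}->{3}; Y {1,3,4}->{1}; W {1,2,4}->{4}
Constraint 3 (W != Y) on D(W)={4} D(Y)={1}: no change
Constraint 4 (W != X) on D(W)={4} D(X)={3}: no change
So after constraint 4: D(Y) = {1}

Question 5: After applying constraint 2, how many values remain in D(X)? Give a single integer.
Answer: 1

Derivation:
Constraint 1 (W + Y = X) on D(W)={1,2,4,5} D(Y)={1,3,4} D(X)={1,2,3,4,5}: W {1,2,4,5}->{1,2,4}; X {1,2,3,4,5}->{2,3,4,5}
Constraint 2 (X + Y = W) on D(X)={2,3,4,5} D(Y)={1,3,4} D(W)={1,2,4}: X {2,3,4,5}->{3}; Y {1,3,4}->{1}; W {1,2,4}->{4}
So after constraint 2: D(X)={3}, size = 1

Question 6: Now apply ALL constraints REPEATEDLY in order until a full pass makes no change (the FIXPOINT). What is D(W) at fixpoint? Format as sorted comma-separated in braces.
Answer: {}

Derivation:
pass 0 (initial): D(W)={1,2,4,5}
pass 1: W {1,2,4,5}->{4}; X {1,2,3,4,5}->{3}; Y {1,3,4}->{1}
pass 2: W {4}->{}; X {3}->{}; Y {1}->{}
pass 3: no change
Fixpoint after 3 passes: D(W) = {}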